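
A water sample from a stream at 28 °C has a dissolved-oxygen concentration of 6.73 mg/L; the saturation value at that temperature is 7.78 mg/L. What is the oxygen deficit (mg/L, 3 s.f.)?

D = C_s − C = 7.78 − 6.73 = 1.05 mg/L.

D ≈ 1.05 mg/L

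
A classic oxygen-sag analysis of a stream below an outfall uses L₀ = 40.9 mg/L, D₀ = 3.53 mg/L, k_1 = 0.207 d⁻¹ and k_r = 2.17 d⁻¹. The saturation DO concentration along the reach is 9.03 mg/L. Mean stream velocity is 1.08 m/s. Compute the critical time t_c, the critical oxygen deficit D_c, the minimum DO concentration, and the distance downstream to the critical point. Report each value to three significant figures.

t_c = [1/(k_r−k_1)] ln[(k_r/k_1)(1 − D₀(k_r−k_1)/(k_1 L₀))]
= [1/(2.17−0.207)] ln[(2.17/0.207)(1 − 3.53×1.963/(0.207×40.9))]
= (1/1.963) ln[10.48 × 0.1815] = 0.5094 × ln(1.903) = 0.5094 × 0.6434 = 0.3278 d.
L(t_c) = L₀ e^(−k_1 t_c) = 40.9 × 0.9344 = 38.22 mg/L, and at the critical point k_r D_c = k_1 L, so D_c = (0.207/2.17) × 38.22 = 3.646 mg/L.
Minimum DO = C_s − D_c = 9.03 − 3.646 = 5.384 mg/L.
x_c = v t_c = 1.08 m/s × 0.3278 d × 86400 s/d = 30590 m ≈ 30.6 km.

t_c ≈ 0.328 d; D_c ≈ 3.65 mg/L; min DO ≈ 5.38 mg/L; x_c ≈ 30.6 km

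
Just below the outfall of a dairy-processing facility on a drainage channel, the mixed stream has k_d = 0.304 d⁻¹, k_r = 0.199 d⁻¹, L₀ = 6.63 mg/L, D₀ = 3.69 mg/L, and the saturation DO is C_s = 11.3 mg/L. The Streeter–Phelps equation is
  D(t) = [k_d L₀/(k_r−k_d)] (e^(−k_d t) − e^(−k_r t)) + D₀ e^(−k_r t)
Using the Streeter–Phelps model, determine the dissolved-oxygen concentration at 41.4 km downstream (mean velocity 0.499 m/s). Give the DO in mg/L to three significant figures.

Travel time t = x/v = 41.4 km / (0.499 m/s) = 41400 m / 0.499 m/s = 82970 s = 0.9603 d.
k_d L₀/(k_r−k_d) = 0.304×6.63/(0.199−0.304) = 2.016/-0.1050 = -19.20 mg/L.
e^(−k_d t) = e^(−0.304×0.9603) = 0.7468; e^(−k_r t) = e^(−0.199×0.9603) = 0.8261.
D = -19.20 × (0.7468 − 0.8261) + 3.69 × 0.8261 = 1.521 + 3.048 = 4.569 mg/L.
DO = C_s − D = 11.3 − 4.569 = 6.731 mg/L.

DO ≈ 6.73 mg/L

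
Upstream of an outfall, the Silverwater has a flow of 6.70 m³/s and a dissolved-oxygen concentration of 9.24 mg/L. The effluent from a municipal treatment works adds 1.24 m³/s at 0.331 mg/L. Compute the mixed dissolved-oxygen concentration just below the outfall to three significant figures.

Flow-weighted mixing: C = (Q_r C_r + Q_w C_w)/(Q_r + Q_w)
= (6.70×9.24 + 1.24×0.331)/(6.70 + 1.24) = 62.32/7.940 = 7.849 mg/L.

7.85 mg/L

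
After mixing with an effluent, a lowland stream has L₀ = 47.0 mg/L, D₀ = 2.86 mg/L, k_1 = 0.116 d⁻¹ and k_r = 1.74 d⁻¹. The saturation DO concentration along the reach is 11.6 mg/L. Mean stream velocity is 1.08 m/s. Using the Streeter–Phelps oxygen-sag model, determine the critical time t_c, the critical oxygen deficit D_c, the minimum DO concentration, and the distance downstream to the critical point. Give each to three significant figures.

t_c ≈ 0.491 d; D_c ≈ 2.96 mg/L; min DO ≈ 8.64 mg/L; x_c ≈ 45.9 km

t_c = [1/(k_r−k_1)] ln[(k_r/k_1)(1 − D₀(k_r−k_1)/(k_1 L₀))]
= [1/(1.74−0.116)] ln[(1.74/0.116)(1 − 2.86×1.624/(0.116×47.0))]
= (1/1.624) ln[15.00 × 0.1481] = 0.6158 × ln(2.221) = 0.6158 × 0.7981 = 0.4914 d.
D_c = (k_1/k_r) L₀ e^(−k_1 t_c) = (0.116/1.74) × 47.0 × e^(−0.116×0.4914) = 0.06667 × 47.0 × 0.9446 = 2.960 mg/L.
Minimum DO = C_s − D_c = 11.6 − 2.960 = 8.640 mg/L.
x_c = v t_c = 1.08 m/s × 0.4914 d × 86400 s/d = 45860 m ≈ 45.9 km.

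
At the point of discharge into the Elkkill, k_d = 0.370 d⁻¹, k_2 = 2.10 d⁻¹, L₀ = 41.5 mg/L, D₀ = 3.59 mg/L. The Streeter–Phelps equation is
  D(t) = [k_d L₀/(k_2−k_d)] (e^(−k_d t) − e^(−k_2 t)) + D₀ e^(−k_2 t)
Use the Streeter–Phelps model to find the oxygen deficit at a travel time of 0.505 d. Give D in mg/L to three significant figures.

k_d L₀/(k_2−k_d) = 0.370×41.5/(2.10−0.370) = 15.36/1.730 = 8.876 mg/L.
e^(−k_d t) = e^(−0.370×0.5050) = 0.8296; e^(−k_2 t) = e^(−2.10×0.5050) = 0.3463.
D = 8.876 × (0.8296 − 0.3463) + 3.59 × 0.3463 = 4.290 + 1.243 = 5.533 mg/L.

D ≈ 5.53 mg/L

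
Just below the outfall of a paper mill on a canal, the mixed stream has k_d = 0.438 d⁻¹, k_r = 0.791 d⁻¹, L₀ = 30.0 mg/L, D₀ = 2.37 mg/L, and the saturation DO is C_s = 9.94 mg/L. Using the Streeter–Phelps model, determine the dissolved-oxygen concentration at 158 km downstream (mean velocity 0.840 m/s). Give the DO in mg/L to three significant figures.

DO ≈ 1.82 mg/L

Travel time t = x/v = 158 km / (0.840 m/s) = 158000 m / 0.840 m/s = 188100 s = 2.177 d.
k_d L₀/(k_r−k_d) = 0.438×30.0/(0.791−0.438) = 13.14/0.3530 = 37.22 mg/L.
e^(−k_d t) = e^(−0.438×2.177) = 0.3854; e^(−k_r t) = e^(−0.791×2.177) = 0.1787.
D = 37.22 × (0.3854 − 0.1787) + 2.37 × 0.1787 = 7.693 + 0.4235 = 8.117 mg/L.
DO = C_s − D = 9.94 − 8.117 = 1.823 mg/L.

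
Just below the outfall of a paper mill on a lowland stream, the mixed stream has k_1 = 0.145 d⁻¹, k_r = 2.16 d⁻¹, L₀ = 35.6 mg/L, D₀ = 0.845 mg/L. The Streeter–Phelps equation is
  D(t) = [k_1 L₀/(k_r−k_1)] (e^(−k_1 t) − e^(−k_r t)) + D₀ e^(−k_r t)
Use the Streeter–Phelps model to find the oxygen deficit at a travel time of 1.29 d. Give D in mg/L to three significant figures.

D ≈ 2.02 mg/L

k_1 L₀/(k_r−k_1) = 0.145×35.6/(2.16−0.145) = 5.162/2.015 = 2.562 mg/L.
e^(−k_1 t) = e^(−0.145×1.290) = 0.8294; e^(−k_r t) = e^(−2.16×1.290) = 0.06164.
D = 2.562 × (0.8294 − 0.06164) + 0.845 × 0.06164 = 1.967 + 0.05209 = 2.019 mg/L.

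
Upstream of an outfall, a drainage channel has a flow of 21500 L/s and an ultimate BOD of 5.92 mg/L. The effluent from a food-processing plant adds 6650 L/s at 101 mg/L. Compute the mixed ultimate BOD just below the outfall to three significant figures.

Flow-weighted mixing: C = (Q_r C_r + Q_w C_w)/(Q_r + Q_w)
= (21500×5.92 + 6650×101)/(21500 + 6650) = 798900/28150 = 28.38 mg/L.

28.4 mg/L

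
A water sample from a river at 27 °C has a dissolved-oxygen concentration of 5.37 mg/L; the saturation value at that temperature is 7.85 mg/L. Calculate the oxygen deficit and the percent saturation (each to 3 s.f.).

D = C_s − C = 7.85 − 5.37 = 2.48 mg/L.
% saturation = 5.37/7.85 × 100 = 68.4 %.

D ≈ 2.48 mg/L; 68.4 % saturation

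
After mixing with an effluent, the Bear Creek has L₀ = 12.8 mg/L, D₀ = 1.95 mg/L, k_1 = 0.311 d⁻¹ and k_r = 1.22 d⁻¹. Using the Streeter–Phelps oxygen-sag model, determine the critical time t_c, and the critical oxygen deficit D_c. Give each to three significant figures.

With k_r/k_1 = 3.923 and 1 − D₀(k_r−k_1)/(k_1 L₀) = 0.5547,
t_c = ln(3.923 × 0.5547) / (1.22 − 0.311) = ln(2.176) / 0.9090 = 0.7775/0.9090 = 0.8554 d.
L(t_c) = L₀ e^(−k_1 t_c) = 12.8 × 0.7664 = 9.810 mg/L, and at the critical point k_r D_c = k_1 L, so D_c = (0.311/1.22) × 9.810 = 2.501 mg/L.

t_c ≈ 0.855 d; D_c ≈ 2.50 mg/L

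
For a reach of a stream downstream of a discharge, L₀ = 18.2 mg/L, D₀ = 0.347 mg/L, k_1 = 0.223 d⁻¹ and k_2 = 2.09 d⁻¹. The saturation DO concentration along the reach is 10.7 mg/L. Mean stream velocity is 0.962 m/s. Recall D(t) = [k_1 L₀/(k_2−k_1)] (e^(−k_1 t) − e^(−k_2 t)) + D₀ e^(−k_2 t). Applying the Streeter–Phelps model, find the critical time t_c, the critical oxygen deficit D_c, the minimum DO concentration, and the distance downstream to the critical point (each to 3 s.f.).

t_c ≈ 1.11 d; D_c ≈ 1.52 mg/L; min DO ≈ 9.18 mg/L; x_c ≈ 91.9 km

With k_2/k_1 = 9.372 and 1 − D₀(k_2−k_1)/(k_1 L₀) = 0.8404,
t_c = ln(9.372 × 0.8404) / (2.09 − 0.223) = ln(7.876) / 1.867 = 2.064/1.867 = 1.105 d.
L(t_c) = L₀ e^(−k_1 t_c) = 18.2 × 0.7815 = 14.22 mg/L, and at the critical point k_2 D_c = k_1 L, so D_c = (0.223/2.09) × 14.22 = 1.518 mg/L.
Minimum DO = C_s − D_c = 10.7 − 1.518 = 9.182 mg/L.
x_c = v t_c = 0.962 m/s × 1.105 d × 86400 s/d = 91880 m ≈ 91.9 km.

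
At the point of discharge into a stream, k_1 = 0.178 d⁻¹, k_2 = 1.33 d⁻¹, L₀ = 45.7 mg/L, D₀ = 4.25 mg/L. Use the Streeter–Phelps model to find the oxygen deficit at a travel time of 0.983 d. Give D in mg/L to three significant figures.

D ≈ 5.17 mg/L

k_1 L₀/(k_2−k_1) = 0.178×45.7/(1.33−0.178) = 8.135/1.152 = 7.061 mg/L.
e^(−k_1 t) = e^(−0.178×0.9830) = 0.8395; e^(−k_2 t) = e^(−1.33×0.9830) = 0.2705.
D = 7.061 × (0.8395 − 0.2705) + 4.25 × 0.2705 = 4.018 + 1.150 = 5.167 mg/L.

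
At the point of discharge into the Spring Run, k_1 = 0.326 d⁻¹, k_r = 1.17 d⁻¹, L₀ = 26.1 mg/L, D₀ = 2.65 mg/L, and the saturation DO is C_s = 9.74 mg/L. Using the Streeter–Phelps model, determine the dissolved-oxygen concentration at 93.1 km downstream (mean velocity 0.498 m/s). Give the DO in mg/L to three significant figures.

Travel time t = x/v = 93.1 km / (0.498 m/s) = 93100 m / 0.498 m/s = 186900 s = 2.164 d.
k_1 L₀/(k_r−k_1) = 0.326×26.1/(1.17−0.326) = 8.509/0.8440 = 10.08 mg/L.
e^(−k_1 t) = e^(−0.326×2.164) = 0.4939; e^(−k_r t) = e^(−1.17×2.164) = 0.07953.
D = 10.08 × (0.4939 − 0.07953) + 2.65 × 0.07953 = 4.178 + 0.2108 = 4.388 mg/L.
DO = C_s − D = 9.74 − 4.388 = 5.352 mg/L.

DO ≈ 5.35 mg/L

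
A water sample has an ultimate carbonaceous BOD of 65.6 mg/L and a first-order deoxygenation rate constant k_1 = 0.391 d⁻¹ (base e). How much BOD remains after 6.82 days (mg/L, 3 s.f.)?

L_t = L₀ e^(−k_1 t) = 65.6 × e^(−0.391×6.82) = 65.6 × 0.06949 = 4.558 mg/L.

L ≈ 4.56 mg/L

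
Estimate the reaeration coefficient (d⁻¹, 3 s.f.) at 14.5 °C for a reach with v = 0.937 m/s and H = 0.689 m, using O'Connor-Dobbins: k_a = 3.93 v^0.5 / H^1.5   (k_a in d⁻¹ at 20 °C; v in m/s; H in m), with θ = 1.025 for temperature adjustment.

k_a(20) = 3.93 × 0.937^0.5 / 0.689^1.5 = 3.93 × 0.9680 / 0.5719 = 6.652 d⁻¹.
k_a(14.5) = 6.652 × 1.025^(14.5−20) = 6.652 × 0.8730 = 5.807 d⁻¹.

k_a ≈ 5.81 d⁻¹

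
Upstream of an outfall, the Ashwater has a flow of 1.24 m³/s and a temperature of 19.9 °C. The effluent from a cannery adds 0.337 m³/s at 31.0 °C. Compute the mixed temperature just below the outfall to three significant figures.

Flow-weighted mixing: C = (Q_r C_r + Q_w C_w)/(Q_r + Q_w)
= (1.24×19.9 + 0.337×31.0)/(1.24 + 0.337) = 35.12/1.577 = 22.27 °C.

22.3 °C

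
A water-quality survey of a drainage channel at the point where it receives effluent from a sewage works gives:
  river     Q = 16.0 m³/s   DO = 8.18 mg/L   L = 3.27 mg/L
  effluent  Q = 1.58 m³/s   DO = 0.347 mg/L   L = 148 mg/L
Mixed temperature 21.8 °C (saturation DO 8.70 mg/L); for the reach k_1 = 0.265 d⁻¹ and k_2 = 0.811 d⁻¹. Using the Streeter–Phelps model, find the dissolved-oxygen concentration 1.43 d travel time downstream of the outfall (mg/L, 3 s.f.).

Mixed DO = (16.0×8.18 + 1.58×0.347)/(16.0+1.58) = 131.4/17.58 = 7.476 mg/L.
Mixed L₀ = (16.0×3.27 + 1.58×148)/(17.58) = 286.2/17.58 = 16.28 mg/L.
Initial deficit D₀ = C_s − DO₀ = 8.70 − 7.476 = 1.224 mg/L.
D(1.43) = [0.265×16.28/(0.811−0.265)](e^(−0.265×1.43) − e^(−0.811×1.43)) + 1.224 e^(−0.811×1.43)
= 7.900 × (0.6846 − 0.3136) + 1.224 × 0.3136 = 3.315 mg/L.
DO = 8.70 − 3.315 = 5.385 mg/L.

DO ≈ 5.39 mg/L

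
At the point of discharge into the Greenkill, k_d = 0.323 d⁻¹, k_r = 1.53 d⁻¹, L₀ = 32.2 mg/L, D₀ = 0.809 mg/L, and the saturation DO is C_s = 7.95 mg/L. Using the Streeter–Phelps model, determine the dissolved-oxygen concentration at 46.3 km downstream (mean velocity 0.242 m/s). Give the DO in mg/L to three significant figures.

DO ≈ 4.00 mg/L

Travel time t = x/v = 46.3 km / (0.242 m/s) = 46300 m / 0.242 m/s = 191300 s = 2.214 d.
k_d L₀/(k_r−k_d) = 0.323×32.2/(1.53−0.323) = 10.40/1.207 = 8.617 mg/L.
e^(−k_d t) = e^(−0.323×2.214) = 0.4891; e^(−k_r t) = e^(−1.53×2.214) = 0.03378.
D = 8.617 × (0.4891 − 0.03378) + 0.809 × 0.03378 = 3.923 + 0.02732 = 3.951 mg/L.
DO = C_s − D = 7.95 − 3.951 = 3.999 mg/L.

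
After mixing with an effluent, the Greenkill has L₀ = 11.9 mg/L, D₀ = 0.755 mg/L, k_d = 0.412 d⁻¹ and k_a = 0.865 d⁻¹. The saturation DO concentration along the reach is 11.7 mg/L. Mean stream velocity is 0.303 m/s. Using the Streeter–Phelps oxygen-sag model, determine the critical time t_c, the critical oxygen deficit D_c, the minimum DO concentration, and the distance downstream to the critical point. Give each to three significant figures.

With k_a/k_d = 2.100 and 1 − D₀(k_a−k_d)/(k_d L₀) = 0.9302,
t_c = ln(2.100 × 0.9302) / (0.865 − 0.412) = ln(1.953) / 0.4530 = 0.6694/0.4530 = 1.478 d.
D_c = (k_d/k_a) L₀ e^(−k_d t_c) = (0.412/0.865) × 11.9 × e^(−0.412×1.478) = 0.4763 × 11.9 × 0.5440 = 3.083 mg/L.
Minimum DO = C_s − D_c = 11.7 − 3.083 = 8.617 mg/L.
x_c = v t_c = 0.303 m/s × 1.478 d × 86400 s/d = 38680 m ≈ 38.7 km.

t_c ≈ 1.48 d; D_c ≈ 3.08 mg/L; min DO ≈ 8.62 mg/L; x_c ≈ 38.7 km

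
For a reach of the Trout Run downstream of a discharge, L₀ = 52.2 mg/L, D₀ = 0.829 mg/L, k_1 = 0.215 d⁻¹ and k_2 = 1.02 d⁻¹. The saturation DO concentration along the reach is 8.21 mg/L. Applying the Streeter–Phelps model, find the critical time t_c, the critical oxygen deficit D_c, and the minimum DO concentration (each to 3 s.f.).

t_c ≈ 1.86 d; D_c ≈ 7.38 mg/L; min DO ≈ 0.830 mg/L

At the critical point dD/dt = 0, so k_1 L₀ e^(−k_1 t) = k_2 D. Substituting D(t) from the Streeter–Phelps equation and solving for t gives
t_c = ln[(k_2/k_1)(1 − D₀(k_2−k_1)/(k_1 L₀))] / (k_2−k_1).
Here k_2−k_1 = 0.8050 d⁻¹ and 1 − D₀(k_2−k_1)/(k_1 L₀) = 1 − 0.829×0.8050/(0.215×52.2) = 0.9405, so
t_c = ln(4.744 × 0.9405) / 0.8050 = 1.496 / 0.8050 = 1.858 d.
L(t_c) = L₀ e^(−k_1 t_c) = 52.2 × 0.6707 = 35.01 mg/L, and at the critical point k_2 D_c = k_1 L, so D_c = (0.215/1.02) × 35.01 = 7.380 mg/L.
Minimum DO = C_s − D_c = 8.21 − 7.380 = 0.8305 mg/L.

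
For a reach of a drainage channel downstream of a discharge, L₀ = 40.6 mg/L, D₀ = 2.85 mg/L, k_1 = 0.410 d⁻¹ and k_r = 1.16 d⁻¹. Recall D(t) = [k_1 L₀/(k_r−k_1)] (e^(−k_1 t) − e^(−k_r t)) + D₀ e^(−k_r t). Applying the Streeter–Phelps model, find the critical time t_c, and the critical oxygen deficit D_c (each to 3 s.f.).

t_c ≈ 1.20 d; D_c ≈ 8.76 mg/L

At the critical point dD/dt = 0, so k_1 L₀ e^(−k_1 t) = k_r D. Substituting D(t) from the Streeter–Phelps equation and solving for t gives
t_c = ln[(k_r/k_1)(1 − D₀(k_r−k_1)/(k_1 L₀))] / (k_r−k_1).
Here k_r−k_1 = 0.7500 d⁻¹ and 1 − D₀(k_r−k_1)/(k_1 L₀) = 1 − 2.85×0.7500/(0.410×40.6) = 0.8716, so
t_c = ln(2.829 × 0.8716) / 0.7500 = 0.9026 / 0.7500 = 1.203 d.
L(t_c) = L₀ e^(−k_1 t_c) = 40.6 × 0.6105 = 24.79 mg/L, and at the critical point k_r D_c = k_1 L, so D_c = (0.410/1.16) × 24.79 = 8.761 mg/L.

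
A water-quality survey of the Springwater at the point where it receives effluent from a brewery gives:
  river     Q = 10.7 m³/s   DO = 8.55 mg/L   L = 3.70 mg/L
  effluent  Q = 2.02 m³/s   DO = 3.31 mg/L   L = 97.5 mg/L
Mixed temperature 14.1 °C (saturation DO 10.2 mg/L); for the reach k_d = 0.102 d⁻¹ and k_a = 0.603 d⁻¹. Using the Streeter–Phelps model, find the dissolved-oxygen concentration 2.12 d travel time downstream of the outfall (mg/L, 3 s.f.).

DO ≈ 7.51 mg/L

Mixed DO = (10.7×8.55 + 2.02×3.31)/(10.7+2.02) = 98.17/12.72 = 7.718 mg/L.
Mixed L₀ = (10.7×3.70 + 2.02×97.5)/(12.72) = 236.5/12.72 = 18.60 mg/L.
Initial deficit D₀ = C_s − DO₀ = 10.2 − 7.718 = 2.482 mg/L.
D(2.12) = [0.102×18.60/(0.603−0.102)](e^(−0.102×2.12) − e^(−0.603×2.12)) + 2.482 e^(−0.603×2.12)
= 3.786 × (0.8055 − 0.2785) + 2.482 × 0.2785 = 2.687 mg/L.
DO = 10.2 − 2.687 = 7.513 mg/L.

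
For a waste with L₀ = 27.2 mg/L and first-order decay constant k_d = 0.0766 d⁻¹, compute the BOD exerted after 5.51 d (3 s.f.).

y_t = L₀(1 − e^(−k_d t)) = 27.2 × (1 − e^(−0.0766×5.51))
= 27.2 × (1 − 0.6557) = 27.2 × 0.3443 = 9.365 mg/L.

y ≈ 9.37 mg/L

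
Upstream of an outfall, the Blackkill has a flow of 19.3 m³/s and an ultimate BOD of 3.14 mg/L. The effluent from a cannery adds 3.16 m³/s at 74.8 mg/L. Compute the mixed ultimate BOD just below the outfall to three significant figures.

13.2 mg/L

Flow-weighted mixing: C = (Q_r C_r + Q_w C_w)/(Q_r + Q_w)
= (19.3×3.14 + 3.16×74.8)/(19.3 + 3.16) = 297.0/22.46 = 13.22 mg/L.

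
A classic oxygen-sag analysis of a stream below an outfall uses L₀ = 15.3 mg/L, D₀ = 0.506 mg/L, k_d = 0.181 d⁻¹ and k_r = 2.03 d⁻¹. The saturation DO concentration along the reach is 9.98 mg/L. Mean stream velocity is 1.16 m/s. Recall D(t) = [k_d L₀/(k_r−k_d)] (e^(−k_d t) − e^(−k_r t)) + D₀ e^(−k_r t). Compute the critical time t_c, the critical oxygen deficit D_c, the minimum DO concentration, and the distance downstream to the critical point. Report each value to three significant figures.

At the critical point dD/dt = 0, so k_d L₀ e^(−k_d t) = k_r D. Substituting D(t) from the Streeter–Phelps equation and solving for t gives
t_c = ln[(k_r/k_d)(1 − D₀(k_r−k_d)/(k_d L₀))] / (k_r−k_d).
Here k_r−k_d = 1.849 d⁻¹ and 1 − D₀(k_r−k_d)/(k_d L₀) = 1 − 0.506×1.849/(0.181×15.3) = 0.6622, so
t_c = ln(11.22 × 0.6622) / 1.849 = 2.005 / 1.849 = 1.084 d.
D_c = (k_d/k_r) L₀ e^(−k_d t_c) = (0.181/2.03) × 15.3 × e^(−0.181×1.084) = 0.08916 × 15.3 × 0.8218 = 1.121 mg/L.
Minimum DO = C_s − D_c = 9.98 − 1.121 = 8.859 mg/L.
x_c = v t_c = 1.16 m/s × 1.084 d × 86400 s/d = 108700 m ≈ 109 km.

t_c ≈ 1.08 d; D_c ≈ 1.12 mg/L; min DO ≈ 8.86 mg/L; x_c ≈ 109 km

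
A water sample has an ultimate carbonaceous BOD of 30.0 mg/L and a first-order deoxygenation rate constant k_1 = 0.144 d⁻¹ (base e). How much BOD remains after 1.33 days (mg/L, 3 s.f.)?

L_t = L₀ e^(−k_1 t) = 30.0 × e^(−0.144×1.33) = 30.0 × 0.8257 = 24.77 mg/L.

L ≈ 24.8 mg/L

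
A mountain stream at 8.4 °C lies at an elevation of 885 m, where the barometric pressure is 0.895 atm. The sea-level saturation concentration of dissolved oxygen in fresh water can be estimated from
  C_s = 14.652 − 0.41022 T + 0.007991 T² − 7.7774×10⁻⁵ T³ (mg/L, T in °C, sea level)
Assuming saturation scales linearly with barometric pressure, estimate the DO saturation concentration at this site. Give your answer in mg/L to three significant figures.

At sea level: C_s = 14.652 − 0.41022×8.4 + 0.007991×8.4² − 7.7774×10⁻⁵×8.4³ = 11.72 mg/L.
Pressure correction: C_s' = 11.72 × 0.895 = 10.49 mg/L.

C_s ≈ 10.5 mg/L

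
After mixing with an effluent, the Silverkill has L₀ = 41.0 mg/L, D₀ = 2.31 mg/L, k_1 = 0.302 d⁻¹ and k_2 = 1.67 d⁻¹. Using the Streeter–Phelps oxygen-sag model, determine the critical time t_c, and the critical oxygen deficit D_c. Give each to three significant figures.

t_c ≈ 1.03 d; D_c ≈ 5.42 mg/L

With k_2/k_1 = 5.530 and 1 − D₀(k_2−k_1)/(k_1 L₀) = 0.7448,
t_c = ln(5.530 × 0.7448) / (1.67 − 0.302) = ln(4.119) / 1.368 = 1.415/1.368 = 1.035 d.
D_c = (k_1/k_2) L₀ e^(−k_1 t_c) = (0.302/1.67) × 41.0 × e^(−0.302×1.035) = 0.1808 × 41.0 × 0.7316 = 5.425 mg/L.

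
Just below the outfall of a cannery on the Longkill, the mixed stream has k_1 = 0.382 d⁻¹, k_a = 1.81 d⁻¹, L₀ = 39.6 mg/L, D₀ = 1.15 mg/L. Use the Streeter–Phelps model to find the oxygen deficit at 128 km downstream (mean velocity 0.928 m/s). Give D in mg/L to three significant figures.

Travel time t = x/v = 128 km / (0.928 m/s) = 128000 m / 0.928 m/s = 137900 s = 1.596 d.
k_1 L₀/(k_a−k_1) = 0.382×39.6/(1.81−0.382) = 15.13/1.428 = 10.59 mg/L.
e^(−k_1 t) = e^(−0.382×1.596) = 0.5434; e^(−k_a t) = e^(−1.81×1.596) = 0.05560.
D = 10.59 × (0.5434 − 0.05560) + 1.15 × 0.05560 = 5.168 + 0.06394 = 5.232 mg/L.

D ≈ 5.23 mg/L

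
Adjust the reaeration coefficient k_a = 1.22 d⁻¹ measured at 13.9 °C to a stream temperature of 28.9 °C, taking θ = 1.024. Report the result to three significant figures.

k_a ≈ 1.74 d⁻¹

k_a(T₂) = k_a(T₁) · θ^(T₂−T₁) = 1.22 × 1.024^(28.9−13.9)
= 1.22 × 1.024^15.0 = 1.22 × 1.427 = 1.741 d⁻¹.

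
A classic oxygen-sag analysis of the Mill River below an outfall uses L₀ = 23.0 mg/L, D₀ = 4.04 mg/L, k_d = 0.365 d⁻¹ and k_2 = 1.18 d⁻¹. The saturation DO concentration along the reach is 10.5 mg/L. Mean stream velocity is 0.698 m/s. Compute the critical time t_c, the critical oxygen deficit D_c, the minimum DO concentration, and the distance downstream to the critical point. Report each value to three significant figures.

With k_2/k_d = 3.233 and 1 − D₀(k_2−k_d)/(k_d L₀) = 0.6078,
t_c = ln(3.233 × 0.6078) / (1.18 − 0.365) = ln(1.965) / 0.8150 = 0.6754/0.8150 = 0.8288 d.
L(t_c) = L₀ e^(−k_d t_c) = 23.0 × 0.7390 = 17.00 mg/L, and at the critical point k_2 D_c = k_d L, so D_c = (0.365/1.18) × 17.00 = 5.257 mg/L.
Minimum DO = C_s − D_c = 10.5 − 5.257 = 5.243 mg/L.
x_c = v t_c = 0.698 m/s × 0.8288 d × 86400 s/d = 49980 m ≈ 50.0 km.

t_c ≈ 0.829 d; D_c ≈ 5.26 mg/L; min DO ≈ 5.24 mg/L; x_c ≈ 50.0 km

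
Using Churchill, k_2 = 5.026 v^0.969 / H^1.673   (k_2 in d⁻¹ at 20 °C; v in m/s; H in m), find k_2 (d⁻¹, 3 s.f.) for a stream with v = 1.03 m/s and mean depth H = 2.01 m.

k_2 ≈ 1.61 d⁻¹

k_2 = 5.026 × 1.03^0.969 / 2.01^1.673 = 5.026 × 1.029 / 3.215 = 1.608 d⁻¹.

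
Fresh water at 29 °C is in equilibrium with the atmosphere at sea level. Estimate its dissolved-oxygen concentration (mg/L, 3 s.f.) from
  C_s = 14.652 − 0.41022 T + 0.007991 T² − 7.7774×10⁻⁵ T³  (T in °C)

C_s ≈ 7.58 mg/L

C_s = 14.652 − 0.41022×29 + 0.007991×29² − 7.7774×10⁻⁵×29³ = 7.579 mg/L.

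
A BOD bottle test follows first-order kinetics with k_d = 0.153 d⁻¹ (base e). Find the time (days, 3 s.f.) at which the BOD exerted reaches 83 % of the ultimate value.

y/L₀ = 1 − e^(−k_d t) = 0.83 ⇒ e^(−k_d t) = 0.170
t = −ln(0.170) / 0.153 = 1.772 / 0.153 = 11.58 d.

t ≈ 11.6 d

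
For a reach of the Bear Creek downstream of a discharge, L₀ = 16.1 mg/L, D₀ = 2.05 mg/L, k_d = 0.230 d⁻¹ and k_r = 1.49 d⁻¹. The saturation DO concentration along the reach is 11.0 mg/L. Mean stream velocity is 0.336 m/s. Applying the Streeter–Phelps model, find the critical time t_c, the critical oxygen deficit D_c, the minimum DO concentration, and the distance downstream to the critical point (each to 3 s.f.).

With k_r/k_d = 6.478 and 1 − D₀(k_r−k_d)/(k_d L₀) = 0.3025,
t_c = ln(6.478 × 0.3025) / (1.49 − 0.230) = ln(1.959) / 1.260 = 0.6726/1.260 = 0.5338 d.
D_c = (k_d/k_r) L₀ e^(−k_d t_c) = (0.230/1.49) × 16.1 × e^(−0.230×0.5338) = 0.1544 × 16.1 × 0.8845 = 2.198 mg/L.
Minimum DO = C_s − D_c = 11.0 − 2.198 = 8.802 mg/L.
x_c = v t_c = 0.336 m/s × 0.5338 d × 86400 s/d = 15500 m ≈ 15.5 km.

t_c ≈ 0.534 d; D_c ≈ 2.20 mg/L; min DO ≈ 8.80 mg/L; x_c ≈ 15.5 km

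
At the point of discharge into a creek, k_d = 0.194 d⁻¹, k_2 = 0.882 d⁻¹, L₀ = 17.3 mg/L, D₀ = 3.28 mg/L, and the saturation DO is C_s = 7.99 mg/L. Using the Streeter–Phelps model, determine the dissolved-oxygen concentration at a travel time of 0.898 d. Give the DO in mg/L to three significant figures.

DO ≈ 4.62 mg/L

k_d L₀/(k_2−k_d) = 0.194×17.3/(0.882−0.194) = 3.356/0.6880 = 4.878 mg/L.
e^(−k_d t) = e^(−0.194×0.8980) = 0.8401; e^(−k_2 t) = e^(−0.882×0.8980) = 0.4529.
D = 4.878 × (0.8401 − 0.4529) + 3.28 × 0.4529 = 1.889 + 1.486 = 3.374 mg/L.
DO = C_s − D = 7.99 − 3.374 = 4.616 mg/L.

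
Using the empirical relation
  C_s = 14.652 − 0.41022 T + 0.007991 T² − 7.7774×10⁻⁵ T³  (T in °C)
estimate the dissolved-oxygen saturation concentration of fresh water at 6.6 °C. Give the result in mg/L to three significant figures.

C_s ≈ 12.3 mg/L

C_s = 14.652 − 0.41022×6.6 + 0.007991×6.6² − 7.7774×10⁻⁵×6.6³ = 12.27 mg/L.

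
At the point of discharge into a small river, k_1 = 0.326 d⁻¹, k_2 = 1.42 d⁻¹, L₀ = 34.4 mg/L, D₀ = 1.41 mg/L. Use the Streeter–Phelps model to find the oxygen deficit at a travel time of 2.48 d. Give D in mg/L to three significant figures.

k_1 L₀/(k_2−k_1) = 0.326×34.4/(1.42−0.326) = 11.21/1.094 = 10.25 mg/L.
e^(−k_1 t) = e^(−0.326×2.480) = 0.4455; e^(−k_2 t) = e^(−1.42×2.480) = 0.02955.
D = 10.25 × (0.4455 − 0.02955) + 1.41 × 0.02955 = 4.264 + 0.04167 = 4.306 mg/L.

D ≈ 4.31 mg/L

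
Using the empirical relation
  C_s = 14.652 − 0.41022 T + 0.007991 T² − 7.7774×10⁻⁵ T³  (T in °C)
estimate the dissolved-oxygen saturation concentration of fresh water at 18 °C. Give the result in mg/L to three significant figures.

C_s = 14.652 − 0.41022×18 + 0.007991×18² − 7.7774×10⁻⁵×18³ = 9.404 mg/L.

C_s ≈ 9.40 mg/L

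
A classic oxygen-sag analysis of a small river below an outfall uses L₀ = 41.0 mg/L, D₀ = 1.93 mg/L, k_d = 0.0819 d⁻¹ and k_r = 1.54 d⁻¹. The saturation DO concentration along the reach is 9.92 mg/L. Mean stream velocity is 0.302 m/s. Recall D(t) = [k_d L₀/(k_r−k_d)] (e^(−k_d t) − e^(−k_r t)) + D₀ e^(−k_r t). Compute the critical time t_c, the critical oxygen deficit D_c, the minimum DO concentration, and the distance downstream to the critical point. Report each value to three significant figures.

t_c = [1/(k_r−k_d)] ln[(k_r/k_d)(1 − D₀(k_r−k_d)/(k_d L₀))]
= [1/(1.54−0.0819)] ln[(1.54/0.0819)(1 − 1.93×1.458/(0.0819×41.0))]
= (1/1.458) ln[18.80 × 0.1619] = 0.6858 × ln(3.045) = 0.6858 × 1.113 = 0.7637 d.
L(t_c) = L₀ e^(−k_d t_c) = 41.0 × 0.9394 = 38.51 mg/L, and at the critical point k_r D_c = k_d L, so D_c = (0.0819/1.54) × 38.51 = 2.048 mg/L.
Minimum DO = C_s − D_c = 9.92 − 2.048 = 7.872 mg/L.
x_c = v t_c = 0.302 m/s × 0.7637 d × 86400 s/d = 19930 m ≈ 19.9 km.

t_c ≈ 0.764 d; D_c ≈ 2.05 mg/L; min DO ≈ 7.87 mg/L; x_c ≈ 19.9 km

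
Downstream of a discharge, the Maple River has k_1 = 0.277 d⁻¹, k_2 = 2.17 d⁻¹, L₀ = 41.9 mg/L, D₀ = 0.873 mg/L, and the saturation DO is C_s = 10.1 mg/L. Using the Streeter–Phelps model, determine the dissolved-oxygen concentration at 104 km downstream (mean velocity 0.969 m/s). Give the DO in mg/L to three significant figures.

Travel time t = x/v = 104 km / (0.969 m/s) = 104000 m / 0.969 m/s = 107300 s = 1.242 d.
k_1 L₀/(k_2−k_1) = 0.277×41.9/(2.17−0.277) = 11.61/1.893 = 6.131 mg/L.
e^(−k_1 t) = e^(−0.277×1.242) = 0.7089; e^(−k_2 t) = e^(−2.17×1.242) = 0.06750.
D = 6.131 × (0.7089 − 0.06750) + 0.873 × 0.06750 = 3.932 + 0.05893 = 3.991 mg/L.
DO = C_s − D = 10.1 − 3.991 = 6.109 mg/L.

DO ≈ 6.11 mg/L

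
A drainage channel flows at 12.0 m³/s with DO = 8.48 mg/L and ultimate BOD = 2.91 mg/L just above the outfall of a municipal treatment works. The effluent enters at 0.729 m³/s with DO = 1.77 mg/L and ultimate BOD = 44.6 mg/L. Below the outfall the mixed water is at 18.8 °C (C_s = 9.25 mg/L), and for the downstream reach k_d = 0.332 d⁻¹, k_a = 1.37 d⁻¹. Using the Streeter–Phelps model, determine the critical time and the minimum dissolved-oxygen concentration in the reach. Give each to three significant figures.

t_c ≈ 0.264 d; minimum DO ≈ 8.07 mg/L

Mixed DO = (12.0×8.48 + 0.729×1.77)/(12.0+0.729) = 103.1/12.73 = 8.096 mg/L.
Mixed L₀ = (12.0×2.91 + 0.729×44.6)/(12.73) = 67.43/12.73 = 5.298 mg/L.
Initial deficit D₀ = C_s − DO₀ = 9.25 − 8.096 = 1.154 mg/L.
t_c = (1/1.038) ln[(1.37/0.332)(1 − 1.154×1.038/(0.332×5.298))] = 0.9634 × ln(1.315) = 0.2641 d.
D_c = (0.332/1.37) × 5.298 × e^(−0.332×0.2641) = 0.2423 × 5.298 × 0.9160 = 1.176 mg/L.
Minimum DO = 9.25 − 1.176 = 8.074 mg/L.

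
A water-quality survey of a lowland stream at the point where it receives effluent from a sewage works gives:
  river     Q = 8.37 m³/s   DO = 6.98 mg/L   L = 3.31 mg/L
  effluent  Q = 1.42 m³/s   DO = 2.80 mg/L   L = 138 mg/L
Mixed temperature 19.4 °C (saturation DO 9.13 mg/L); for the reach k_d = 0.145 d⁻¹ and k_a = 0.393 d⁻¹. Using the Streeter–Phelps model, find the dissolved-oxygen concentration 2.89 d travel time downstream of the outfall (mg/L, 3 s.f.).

Mixed DO = (8.37×6.98 + 1.42×2.80)/(8.37+1.42) = 62.40/9.790 = 6.374 mg/L.
Mixed L₀ = (8.37×3.31 + 1.42×138)/(9.790) = 223.7/9.790 = 22.85 mg/L.
Initial deficit D₀ = C_s − DO₀ = 9.13 − 6.374 = 2.756 mg/L.
D(2.89) = [0.145×22.85/(0.393−0.145)](e^(−0.145×2.89) − e^(−0.393×2.89)) + 2.756 e^(−0.393×2.89)
= 13.36 × (0.6577 − 0.3212) + 2.756 × 0.3212 = 5.380 mg/L.
DO = 9.13 − 5.380 = 3.750 mg/L.

DO ≈ 3.75 mg/L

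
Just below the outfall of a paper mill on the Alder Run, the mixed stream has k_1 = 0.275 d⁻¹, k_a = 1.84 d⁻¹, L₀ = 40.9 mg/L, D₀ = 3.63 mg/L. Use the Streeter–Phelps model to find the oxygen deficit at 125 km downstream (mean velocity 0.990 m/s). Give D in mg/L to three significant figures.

D ≈ 4.57 mg/L

Travel time t = x/v = 125 km / (0.990 m/s) = 125000 m / 0.990 m/s = 126300 s = 1.461 d.
k_1 L₀/(k_a−k_1) = 0.275×40.9/(1.84−0.275) = 11.25/1.565 = 7.187 mg/L.
e^(−k_1 t) = e^(−0.275×1.461) = 0.6691; e^(−k_a t) = e^(−1.84×1.461) = 0.06795.
D = 7.187 × (0.6691 − 0.06795) + 3.63 × 0.06795 = 4.320 + 0.2467 = 4.567 mg/L.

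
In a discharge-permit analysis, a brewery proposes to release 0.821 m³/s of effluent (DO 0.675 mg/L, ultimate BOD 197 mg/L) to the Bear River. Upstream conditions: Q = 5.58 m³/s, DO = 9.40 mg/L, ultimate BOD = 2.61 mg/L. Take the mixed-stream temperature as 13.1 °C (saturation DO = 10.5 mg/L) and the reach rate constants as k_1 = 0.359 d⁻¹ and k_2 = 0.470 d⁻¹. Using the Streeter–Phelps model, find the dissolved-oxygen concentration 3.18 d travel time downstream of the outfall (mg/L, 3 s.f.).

Mixed DO = (5.58×9.40 + 0.821×0.675)/(5.58+0.821) = 53.01/6.401 = 8.281 mg/L.
Mixed L₀ = (5.58×2.61 + 0.821×197)/(6.401) = 176.3/6.401 = 27.54 mg/L.
Initial deficit D₀ = C_s − DO₀ = 10.5 − 8.281 = 2.219 mg/L.
D(3.18) = [0.359×27.54/(0.470−0.359)](e^(−0.359×3.18) − e^(−0.470×3.18)) + 2.219 e^(−0.470×3.18)
= 89.08 × (0.3193 − 0.2243) + 2.219 × 0.2243 = 8.957 mg/L.
DO = 10.5 − 8.957 = 1.543 mg/L.

DO ≈ 1.54 mg/L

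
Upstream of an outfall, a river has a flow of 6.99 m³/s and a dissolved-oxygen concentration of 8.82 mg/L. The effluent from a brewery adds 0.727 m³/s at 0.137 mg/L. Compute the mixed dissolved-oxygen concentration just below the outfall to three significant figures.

8.00 mg/L

Flow-weighted mixing: C = (Q_r C_r + Q_w C_w)/(Q_r + Q_w)
= (6.99×8.82 + 0.727×0.137)/(6.99 + 0.727) = 61.75/7.717 = 8.002 mg/L.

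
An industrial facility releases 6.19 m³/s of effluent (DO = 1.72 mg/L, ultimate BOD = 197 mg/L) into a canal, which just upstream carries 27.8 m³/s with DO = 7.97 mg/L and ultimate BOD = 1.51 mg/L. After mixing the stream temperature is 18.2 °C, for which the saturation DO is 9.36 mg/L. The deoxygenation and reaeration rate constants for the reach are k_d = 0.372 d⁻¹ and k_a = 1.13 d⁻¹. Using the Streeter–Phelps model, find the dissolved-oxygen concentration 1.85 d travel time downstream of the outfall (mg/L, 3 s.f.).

DO ≈ 2.15 mg/L

Mixed DO = (27.8×7.97 + 6.19×1.72)/(27.8+6.19) = 232.2/33.99 = 6.832 mg/L.
Mixed L₀ = (27.8×1.51 + 6.19×197)/(33.99) = 1261/33.99 = 37.11 mg/L.
Initial deficit D₀ = C_s − DO₀ = 9.36 − 6.832 = 2.528 mg/L.
D(1.85) = [0.372×37.11/(1.13−0.372)](e^(−0.372×1.85) − e^(−1.13×1.85)) + 2.528 e^(−1.13×1.85)
= 18.21 × (0.5025 − 0.1236) + 2.528 × 0.1236 = 7.213 mg/L.
DO = 9.36 − 7.213 = 2.147 mg/L.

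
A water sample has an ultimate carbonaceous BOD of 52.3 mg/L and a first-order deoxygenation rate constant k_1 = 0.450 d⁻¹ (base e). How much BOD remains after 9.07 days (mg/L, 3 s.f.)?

L ≈ 0.883 mg/L

L_t = L₀ e^(−k_1 t) = 52.3 × e^(−0.450×9.07) = 52.3 × 0.01688 = 0.8829 mg/L.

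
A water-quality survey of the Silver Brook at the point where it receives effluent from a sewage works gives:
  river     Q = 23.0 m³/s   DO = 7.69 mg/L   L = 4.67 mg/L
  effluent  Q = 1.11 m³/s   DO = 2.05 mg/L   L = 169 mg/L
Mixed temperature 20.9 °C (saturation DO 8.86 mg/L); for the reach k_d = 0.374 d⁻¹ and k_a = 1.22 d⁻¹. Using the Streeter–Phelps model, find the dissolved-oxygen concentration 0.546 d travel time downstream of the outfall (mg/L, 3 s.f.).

DO ≈ 6.49 mg/L

Mixed DO = (23.0×7.69 + 1.11×2.05)/(23.0+1.11) = 179.1/24.11 = 7.430 mg/L.
Mixed L₀ = (23.0×4.67 + 1.11×169)/(24.11) = 295.0/24.11 = 12.24 mg/L.
Initial deficit D₀ = C_s − DO₀ = 8.86 − 7.430 = 1.430 mg/L.
D(0.546) = [0.374×12.24/(1.22−0.374)](e^(−0.374×0.546) − e^(−1.22×0.546)) + 1.430 e^(−1.22×0.546)
= 5.409 × (0.8153 − 0.5137) + 1.430 × 0.5137 = 2.366 mg/L.
DO = 8.86 − 2.366 = 6.494 mg/L.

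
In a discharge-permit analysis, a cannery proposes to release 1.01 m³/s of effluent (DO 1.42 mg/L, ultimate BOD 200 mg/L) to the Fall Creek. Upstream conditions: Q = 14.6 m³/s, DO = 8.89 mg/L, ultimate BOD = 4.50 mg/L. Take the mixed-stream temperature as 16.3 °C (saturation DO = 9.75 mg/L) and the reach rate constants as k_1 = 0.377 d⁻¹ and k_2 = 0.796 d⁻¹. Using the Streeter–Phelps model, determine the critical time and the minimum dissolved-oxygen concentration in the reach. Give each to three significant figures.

t_c ≈ 1.57 d; minimum DO ≈ 5.25 mg/L

Mixed DO = (14.6×8.89 + 1.01×1.42)/(14.6+1.01) = 131.2/15.61 = 8.407 mg/L.
Mixed L₀ = (14.6×4.50 + 1.01×200)/(15.61) = 267.7/15.61 = 17.15 mg/L.
Initial deficit D₀ = C_s − DO₀ = 9.75 − 8.407 = 1.343 mg/L.
t_c = (1/0.4190) ln[(0.796/0.377)(1 − 1.343×0.4190/(0.377×17.15))] = 2.387 × ln(1.928) = 1.566 d.
D_c = (0.377/0.796) × 17.15 × e^(−0.377×1.566) = 0.4736 × 17.15 × 0.5541 = 4.500 mg/L.
Minimum DO = 9.75 − 4.500 = 5.250 mg/L.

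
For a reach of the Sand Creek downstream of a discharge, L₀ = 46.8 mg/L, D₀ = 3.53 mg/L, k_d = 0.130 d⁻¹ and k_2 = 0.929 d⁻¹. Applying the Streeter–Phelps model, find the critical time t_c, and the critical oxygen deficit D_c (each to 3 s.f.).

At the critical point dD/dt = 0, so k_d L₀ e^(−k_d t) = k_2 D. Substituting D(t) from the Streeter–Phelps equation and solving for t gives
t_c = ln[(k_2/k_d)(1 − D₀(k_2−k_d)/(k_d L₀))] / (k_2−k_d).
Here k_2−k_d = 0.7990 d⁻¹ and 1 − D₀(k_2−k_d)/(k_d L₀) = 1 − 3.53×0.7990/(0.130×46.8) = 0.5364, so
t_c = ln(7.146 × 0.5364) / 0.7990 = 1.344 / 0.7990 = 1.682 d.
L(t_c) = L₀ e^(−k_d t_c) = 46.8 × 0.8036 = 37.61 mg/L, and at the critical point k_2 D_c = k_d L, so D_c = (0.130/0.929) × 37.61 = 5.263 mg/L.

t_c ≈ 1.68 d; D_c ≈ 5.26 mg/L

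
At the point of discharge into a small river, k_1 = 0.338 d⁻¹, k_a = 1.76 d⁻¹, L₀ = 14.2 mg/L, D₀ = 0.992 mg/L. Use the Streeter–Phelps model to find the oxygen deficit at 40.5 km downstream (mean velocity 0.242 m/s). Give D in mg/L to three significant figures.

D ≈ 1.67 mg/L

Travel time t = x/v = 40.5 km / (0.242 m/s) = 40500 m / 0.242 m/s = 167400 s = 1.937 d.
k_1 L₀/(k_a−k_1) = 0.338×14.2/(1.76−0.338) = 4.800/1.422 = 3.375 mg/L.
e^(−k_1 t) = e^(−0.338×1.937) = 0.5196; e^(−k_a t) = e^(−1.76×1.937) = 0.03307.
D = 3.375 × (0.5196 − 0.03307) + 0.992 × 0.03307 = 1.642 + 0.03281 = 1.675 mg/L.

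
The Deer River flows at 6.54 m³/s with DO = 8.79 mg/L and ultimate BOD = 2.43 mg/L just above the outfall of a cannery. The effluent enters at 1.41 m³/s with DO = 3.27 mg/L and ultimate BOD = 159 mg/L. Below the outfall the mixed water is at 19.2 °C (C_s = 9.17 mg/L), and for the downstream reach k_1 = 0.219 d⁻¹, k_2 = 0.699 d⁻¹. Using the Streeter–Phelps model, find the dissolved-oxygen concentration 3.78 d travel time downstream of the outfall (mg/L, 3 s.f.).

DO ≈ 4.03 mg/L

Mixed DO = (6.54×8.79 + 1.41×3.27)/(6.54+1.41) = 62.10/7.950 = 7.811 mg/L.
Mixed L₀ = (6.54×2.43 + 1.41×159)/(7.950) = 240.1/7.950 = 30.20 mg/L.
Initial deficit D₀ = C_s − DO₀ = 9.17 − 7.811 = 1.359 mg/L.
D(3.78) = [0.219×30.20/(0.699−0.219)](e^(−0.219×3.78) − e^(−0.699×3.78)) + 1.359 e^(−0.699×3.78)
= 13.78 × (0.4370 − 0.07120) + 1.359 × 0.07120 = 5.137 mg/L.
DO = 9.17 − 5.137 = 4.033 mg/L.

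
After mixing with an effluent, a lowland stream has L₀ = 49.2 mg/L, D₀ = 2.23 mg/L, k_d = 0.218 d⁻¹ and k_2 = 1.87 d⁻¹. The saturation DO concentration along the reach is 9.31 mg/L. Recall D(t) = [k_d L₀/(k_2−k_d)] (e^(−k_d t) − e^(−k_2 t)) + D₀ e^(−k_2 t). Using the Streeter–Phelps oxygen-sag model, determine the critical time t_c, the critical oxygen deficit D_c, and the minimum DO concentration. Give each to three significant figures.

At the critical point dD/dt = 0, so k_d L₀ e^(−k_d t) = k_2 D. Substituting D(t) from the Streeter–Phelps equation and solving for t gives
t_c = ln[(k_2/k_d)(1 − D₀(k_2−k_d)/(k_d L₀))] / (k_2−k_d).
Here k_2−k_d = 1.652 d⁻¹ and 1 − D₀(k_2−k_d)/(k_d L₀) = 1 − 2.23×1.652/(0.218×49.2) = 0.6565, so
t_c = ln(8.578 × 0.6565) / 1.652 = 1.728 / 1.652 = 1.046 d.
L(t_c) = L₀ e^(−k_d t_c) = 49.2 × 0.7961 = 39.17 mg/L, and at the critical point k_2 D_c = k_d L, so D_c = (0.218/1.87) × 39.17 = 4.566 mg/L.
Minimum DO = C_s − D_c = 9.31 − 4.566 = 4.744 mg/L.

t_c ≈ 1.05 d; D_c ≈ 4.57 mg/L; min DO ≈ 4.74 mg/L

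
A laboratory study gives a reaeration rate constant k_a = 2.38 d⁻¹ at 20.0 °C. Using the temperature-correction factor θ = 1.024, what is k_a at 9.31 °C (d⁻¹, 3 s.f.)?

k_a ≈ 1.85 d⁻¹

k_a(T₂) = k_a(T₁) · θ^(T₂−T₁) = 2.38 × 1.024^(9.31−20.0)
= 2.38 × 1.024^-10.7 = 2.38 × 0.7761 = 1.847 d⁻¹.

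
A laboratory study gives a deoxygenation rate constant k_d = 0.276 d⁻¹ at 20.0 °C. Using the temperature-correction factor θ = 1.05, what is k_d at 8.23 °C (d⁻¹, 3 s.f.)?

k_d(T₂) = k_d(T₁) · θ^(T₂−T₁) = 0.276 × 1.05^(8.23−20.0)
= 0.276 × 1.05^-11.8 = 0.276 × 0.5631 = 0.1554 d⁻¹.

k_d ≈ 0.155 d⁻¹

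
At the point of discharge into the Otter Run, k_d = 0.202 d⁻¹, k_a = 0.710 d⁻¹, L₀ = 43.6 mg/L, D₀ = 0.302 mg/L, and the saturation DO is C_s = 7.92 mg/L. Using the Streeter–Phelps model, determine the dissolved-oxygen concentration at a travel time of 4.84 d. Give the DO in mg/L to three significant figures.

k_d L₀/(k_a−k_d) = 0.202×43.6/(0.710−0.202) = 8.807/0.5080 = 17.34 mg/L.
e^(−k_d t) = e^(−0.202×4.840) = 0.3762; e^(−k_a t) = e^(−0.710×4.840) = 0.03218.
D = 17.34 × (0.3762 − 0.03218) + 0.302 × 0.03218 = 5.964 + 0.009718 = 5.974 mg/L.
DO = C_s − D = 7.92 − 5.974 = 1.946 mg/L.

DO ≈ 1.95 mg/L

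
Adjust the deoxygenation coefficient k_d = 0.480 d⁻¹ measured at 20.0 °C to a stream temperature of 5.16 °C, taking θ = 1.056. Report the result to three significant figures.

k_d(T₂) = k_d(T₁) · θ^(T₂−T₁) = 0.480 × 1.056^(5.16−20.0)
= 0.480 × 1.056^-14.8 = 0.480 × 0.4455 = 0.2138 d⁻¹.

k_d ≈ 0.214 d⁻¹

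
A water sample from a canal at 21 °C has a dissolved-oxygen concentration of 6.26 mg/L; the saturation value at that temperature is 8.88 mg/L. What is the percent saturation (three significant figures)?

70.5 % saturation

% saturation = C/C_s × 100 = 6.26/8.88 × 100 = 70.5 %.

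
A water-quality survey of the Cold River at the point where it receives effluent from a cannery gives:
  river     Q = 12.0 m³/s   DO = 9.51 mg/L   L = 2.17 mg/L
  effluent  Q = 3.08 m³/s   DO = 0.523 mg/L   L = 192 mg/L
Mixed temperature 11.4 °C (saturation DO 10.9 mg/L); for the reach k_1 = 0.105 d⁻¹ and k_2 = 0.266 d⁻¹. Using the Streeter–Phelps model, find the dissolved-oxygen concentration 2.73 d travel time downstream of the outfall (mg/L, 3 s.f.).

DO ≈ 2.21 mg/L

Mixed DO = (12.0×9.51 + 3.08×0.523)/(12.0+3.08) = 115.7/15.08 = 7.674 mg/L.
Mixed L₀ = (12.0×2.17 + 3.08×192)/(15.08) = 617.4/15.08 = 40.94 mg/L.
Initial deficit D₀ = C_s − DO₀ = 10.9 − 7.674 = 3.226 mg/L.
D(2.73) = [0.105×40.94/(0.266−0.105)](e^(−0.105×2.73) − e^(−0.266×2.73)) + 3.226 e^(−0.266×2.73)
= 26.70 × (0.7508 − 0.4838) + 3.226 × 0.4838 = 8.690 mg/L.
DO = 10.9 − 8.690 = 2.210 mg/L.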